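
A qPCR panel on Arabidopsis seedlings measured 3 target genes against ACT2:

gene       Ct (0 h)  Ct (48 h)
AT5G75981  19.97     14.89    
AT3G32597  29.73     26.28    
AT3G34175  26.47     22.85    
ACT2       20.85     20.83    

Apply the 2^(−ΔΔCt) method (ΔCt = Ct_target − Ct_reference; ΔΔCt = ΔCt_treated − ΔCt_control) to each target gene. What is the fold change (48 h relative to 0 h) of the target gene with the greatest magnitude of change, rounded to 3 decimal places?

AT5G75981: ΔΔCt = (14.89−20.83) − (19.97−20.85) = -5.94 − (-0.88) = -5.06; fold change = 2^5.06 = 33.359
AT3G32597: ΔΔCt = (26.28−20.83) − (29.73−20.85) = 5.45 − 8.88 = -3.43; fold change = 2^3.43 = 10.778
AT3G34175: ΔΔCt = (22.85−20.83) − (26.47−20.85) = 2.02 − 5.62 = -3.60; fold change = 2^3.60 = 12.126
AT5G75981 has the largest |ΔΔCt| = 5.06.

33.359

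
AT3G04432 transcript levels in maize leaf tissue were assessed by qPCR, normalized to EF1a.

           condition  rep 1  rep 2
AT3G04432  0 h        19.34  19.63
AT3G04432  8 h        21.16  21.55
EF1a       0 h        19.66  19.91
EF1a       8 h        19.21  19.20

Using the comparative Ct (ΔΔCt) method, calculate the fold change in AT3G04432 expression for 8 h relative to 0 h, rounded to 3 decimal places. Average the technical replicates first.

Mean Ct: AT3G04432 0 h 19.485; AT3G04432 8 h 21.355; EF1a 0 h 19.785; EF1a 8 h 19.205
ΔCt(0 h) = 19.485 − 19.785 = -0.300
ΔCt(8 h) = 21.355 − 19.205 = 2.150
ΔΔCt = 2.150 − (-0.300) = 2.450
Fold change = 2^(−2.450) = 0.1830

0.183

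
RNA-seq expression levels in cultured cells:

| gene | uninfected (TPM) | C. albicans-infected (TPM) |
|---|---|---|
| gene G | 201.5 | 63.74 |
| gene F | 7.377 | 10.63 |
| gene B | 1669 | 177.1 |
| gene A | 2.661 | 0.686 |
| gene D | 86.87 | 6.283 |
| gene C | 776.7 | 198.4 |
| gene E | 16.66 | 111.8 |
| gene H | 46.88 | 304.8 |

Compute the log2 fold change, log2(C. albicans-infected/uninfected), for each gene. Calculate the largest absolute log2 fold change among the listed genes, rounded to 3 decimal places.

3.789

log2(63.74/201.5) = -1.661  (gene G)
log2(10.63/7.377) = 0.527  (gene F)
log2(177.1/1669) = -3.236  (gene B)
log2(0.686/2.661) = -1.956  (gene A)
log2(6.283/86.87) = -3.789  (gene D)
log2(198.4/776.7) = -1.969  (gene C)
log2(111.8/16.66) = 2.746  (gene E)
log2(304.8/46.88) = 2.701  (gene H)
The largest magnitude belongs to gene D.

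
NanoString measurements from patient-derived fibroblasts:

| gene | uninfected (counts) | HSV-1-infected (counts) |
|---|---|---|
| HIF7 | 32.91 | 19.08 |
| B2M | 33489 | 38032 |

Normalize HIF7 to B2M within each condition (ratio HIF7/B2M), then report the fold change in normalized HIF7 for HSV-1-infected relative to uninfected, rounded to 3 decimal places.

0.511

HIF7/B2M (uninfected) = 32.91 / 33489 = 0.00098271
HIF7/B2M (HSV-1-infected) = 19.08 / 38032 = 0.00050168
Fold change = 0.00050168 / 0.00098271 = 0.5105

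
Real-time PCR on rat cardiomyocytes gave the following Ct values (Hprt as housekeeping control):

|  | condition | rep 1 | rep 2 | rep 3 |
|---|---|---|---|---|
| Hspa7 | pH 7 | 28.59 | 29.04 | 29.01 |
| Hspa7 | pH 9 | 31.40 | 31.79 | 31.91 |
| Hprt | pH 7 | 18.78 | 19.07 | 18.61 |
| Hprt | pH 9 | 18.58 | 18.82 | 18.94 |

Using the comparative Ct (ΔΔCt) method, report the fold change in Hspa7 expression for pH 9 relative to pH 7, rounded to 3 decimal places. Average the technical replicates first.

0.138

Mean Ct: Hspa7 pH 7 28.880; Hspa7 pH 9 31.700; Hprt pH 7 18.820; Hprt pH 9 18.780
ΔCt(pH 7) = 28.880 − 18.820 = 10.060
ΔCt(pH 9) = 31.700 − 18.780 = 12.920
ΔΔCt = 12.920 − 10.060 = 2.860
Fold change = 2^(−2.860) = 0.1377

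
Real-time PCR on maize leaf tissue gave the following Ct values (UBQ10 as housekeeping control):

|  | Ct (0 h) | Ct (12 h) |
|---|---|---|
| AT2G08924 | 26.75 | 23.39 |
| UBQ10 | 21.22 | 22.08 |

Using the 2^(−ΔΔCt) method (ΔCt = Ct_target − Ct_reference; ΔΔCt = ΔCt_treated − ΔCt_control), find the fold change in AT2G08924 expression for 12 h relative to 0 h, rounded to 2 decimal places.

ΔCt(0 h) = 26.750 − 21.220 = 5.530
ΔCt(12 h) = 23.390 − 22.080 = 1.310
ΔΔCt = 1.310 − 5.530 = -4.220
Fold change = 2^(−(-4.220)) = 2^4.220 = 18.636

18.64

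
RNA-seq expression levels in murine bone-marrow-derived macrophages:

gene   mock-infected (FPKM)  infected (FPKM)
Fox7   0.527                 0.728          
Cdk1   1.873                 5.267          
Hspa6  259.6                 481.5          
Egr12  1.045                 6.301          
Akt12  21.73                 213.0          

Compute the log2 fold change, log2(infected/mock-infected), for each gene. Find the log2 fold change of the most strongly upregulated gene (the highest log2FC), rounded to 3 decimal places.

log2(0.728/0.527) = 0.466  (Fox7)
log2(5.267/1.873) = 1.492  (Cdk1)
log2(481.5/259.6) = 0.891  (Hspa6)
log2(6.301/1.045) = 2.592  (Egr12)
log2(213.0/21.73) = 3.293  (Akt12)
Akt12 is most strongly upregulated.

3.293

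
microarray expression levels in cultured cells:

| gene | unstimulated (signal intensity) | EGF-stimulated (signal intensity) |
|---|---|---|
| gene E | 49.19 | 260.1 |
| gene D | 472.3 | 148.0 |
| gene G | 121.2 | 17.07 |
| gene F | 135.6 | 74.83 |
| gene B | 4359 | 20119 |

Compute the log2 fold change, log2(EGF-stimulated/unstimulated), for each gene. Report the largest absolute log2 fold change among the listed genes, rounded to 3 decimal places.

2.828

log2(260.1/49.19) = 2.403  (gene E)
log2(148.0/472.3) = -1.674  (gene D)
log2(17.07/121.2) = -2.828  (gene G)
log2(74.83/135.6) = -0.858  (gene F)
log2(20119/4359) = 2.206  (gene B)
The largest magnitude belongs to gene G.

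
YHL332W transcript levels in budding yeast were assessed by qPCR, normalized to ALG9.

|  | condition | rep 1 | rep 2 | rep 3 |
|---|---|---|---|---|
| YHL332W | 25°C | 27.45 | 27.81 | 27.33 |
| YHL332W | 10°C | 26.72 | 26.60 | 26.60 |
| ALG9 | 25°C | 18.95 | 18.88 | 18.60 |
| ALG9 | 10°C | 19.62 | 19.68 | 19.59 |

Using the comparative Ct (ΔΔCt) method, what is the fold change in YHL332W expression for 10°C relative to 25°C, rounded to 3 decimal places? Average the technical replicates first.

3.272

Mean Ct: YHL332W 25°C 27.530; YHL332W 10°C 26.640; ALG9 25°C 18.810; ALG9 10°C 19.630
ΔCt(25°C) = 27.530 − 18.810 = 8.720
ΔCt(10°C) = 26.640 − 19.630 = 7.010
ΔΔCt = 7.010 − 8.720 = -1.710
Fold change = 2^(−(-1.710)) = 2^1.710 = 3.2716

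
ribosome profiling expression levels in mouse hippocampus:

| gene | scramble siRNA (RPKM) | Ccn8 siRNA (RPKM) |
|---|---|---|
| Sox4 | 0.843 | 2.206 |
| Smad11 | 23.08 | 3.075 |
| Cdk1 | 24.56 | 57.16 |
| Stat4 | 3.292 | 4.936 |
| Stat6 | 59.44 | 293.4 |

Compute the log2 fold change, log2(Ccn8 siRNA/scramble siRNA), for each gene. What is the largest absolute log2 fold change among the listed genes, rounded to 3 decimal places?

2.908

log2(2.206/0.843) = 1.388  (Sox4)
log2(3.075/23.08) = -2.908  (Smad11)
log2(57.16/24.56) = 1.219  (Cdk1)
log2(4.936/3.292) = 0.584  (Stat4)
log2(293.4/59.44) = 2.303  (Stat6)
The largest magnitude belongs to Smad11.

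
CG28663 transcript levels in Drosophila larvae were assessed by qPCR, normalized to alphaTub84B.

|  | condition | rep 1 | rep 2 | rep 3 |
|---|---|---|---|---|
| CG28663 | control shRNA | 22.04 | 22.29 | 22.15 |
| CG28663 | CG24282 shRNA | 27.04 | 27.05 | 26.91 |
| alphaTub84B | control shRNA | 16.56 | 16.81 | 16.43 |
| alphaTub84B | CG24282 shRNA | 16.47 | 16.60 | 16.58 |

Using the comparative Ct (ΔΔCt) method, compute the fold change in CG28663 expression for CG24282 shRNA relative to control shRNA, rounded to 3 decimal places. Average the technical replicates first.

Mean Ct: CG28663 control shRNA 22.160; CG28663 CG24282 shRNA 27.000; alphaTub84B control shRNA 16.600; alphaTub84B CG24282 shRNA 16.550
ΔCt(control shRNA) = 22.160 − 16.600 = 5.560
ΔCt(CG24282 shRNA) = 27.000 − 16.550 = 10.450
ΔΔCt = 10.450 − 5.560 = 4.890
Fold change = 2^(−4.890) = 0.0337

0.034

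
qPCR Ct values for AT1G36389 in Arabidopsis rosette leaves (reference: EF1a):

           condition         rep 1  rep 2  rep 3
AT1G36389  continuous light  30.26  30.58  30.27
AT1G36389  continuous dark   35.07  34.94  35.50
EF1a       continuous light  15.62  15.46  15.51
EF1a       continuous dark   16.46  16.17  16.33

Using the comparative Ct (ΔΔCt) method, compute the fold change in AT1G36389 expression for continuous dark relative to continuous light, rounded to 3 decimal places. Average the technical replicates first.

Mean Ct: AT1G36389 continuous light 30.370; AT1G36389 continuous dark 35.170; EF1a continuous light 15.530; EF1a continuous dark 16.320
ΔCt(continuous light) = 30.370 − 15.530 = 14.840
ΔCt(continuous dark) = 35.170 − 16.320 = 18.850
ΔΔCt = 18.850 − 14.840 = 4.010
Fold change = 2^(−4.010) = 0.0621

0.062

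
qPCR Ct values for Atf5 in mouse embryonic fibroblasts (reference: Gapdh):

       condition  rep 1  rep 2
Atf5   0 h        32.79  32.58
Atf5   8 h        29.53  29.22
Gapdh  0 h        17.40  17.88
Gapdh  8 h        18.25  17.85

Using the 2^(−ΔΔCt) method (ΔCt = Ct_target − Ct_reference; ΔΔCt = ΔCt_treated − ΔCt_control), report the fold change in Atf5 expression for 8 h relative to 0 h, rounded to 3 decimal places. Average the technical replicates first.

Mean Ct: Atf5 0 h 32.685; Atf5 8 h 29.375; Gapdh 0 h 17.640; Gapdh 8 h 18.050
ΔCt(0 h) = 32.685 − 17.640 = 15.045
ΔCt(8 h) = 29.375 − 18.050 = 11.325
ΔΔCt = 11.325 − 15.045 = -3.720
Fold change = 2^(−(-3.720)) = 2^3.720 = 13.1775

13.177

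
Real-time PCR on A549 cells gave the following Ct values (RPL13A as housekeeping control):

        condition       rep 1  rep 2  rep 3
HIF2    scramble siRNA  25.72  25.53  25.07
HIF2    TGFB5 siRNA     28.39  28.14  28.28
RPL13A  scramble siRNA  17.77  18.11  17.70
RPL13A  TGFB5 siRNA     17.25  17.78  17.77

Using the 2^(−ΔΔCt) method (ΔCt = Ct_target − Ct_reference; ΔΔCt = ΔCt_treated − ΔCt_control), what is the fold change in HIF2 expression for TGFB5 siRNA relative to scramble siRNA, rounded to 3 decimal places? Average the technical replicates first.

Mean Ct: HIF2 scramble siRNA 25.440; HIF2 TGFB5 siRNA 28.270; RPL13A scramble siRNA 17.860; RPL13A TGFB5 siRNA 17.600
ΔCt(scramble siRNA) = 25.440 − 17.860 = 7.580
ΔCt(TGFB5 siRNA) = 28.270 − 17.600 = 10.670
ΔΔCt = 10.670 − 7.580 = 3.090
Fold change = 2^(−3.090) = 0.1174

0.117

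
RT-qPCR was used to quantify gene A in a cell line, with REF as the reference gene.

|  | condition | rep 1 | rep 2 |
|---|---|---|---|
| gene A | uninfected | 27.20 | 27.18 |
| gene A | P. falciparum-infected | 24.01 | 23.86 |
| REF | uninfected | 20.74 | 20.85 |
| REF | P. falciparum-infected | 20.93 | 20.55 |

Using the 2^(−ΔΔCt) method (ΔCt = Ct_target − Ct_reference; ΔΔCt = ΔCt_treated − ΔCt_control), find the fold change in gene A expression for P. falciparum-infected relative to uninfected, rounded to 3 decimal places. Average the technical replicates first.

9.190

Mean Ct: gene A uninfected 27.190; gene A P. falciparum-infected 23.935; REF uninfected 20.795; REF P. falciparum-infected 20.740
ΔCt(uninfected) = 27.190 − 20.795 = 6.395
ΔCt(P. falciparum-infected) = 23.935 − 20.740 = 3.195
ΔΔCt = 3.195 − 6.395 = -3.200
Fold change = 2^(−(-3.200)) = 2^3.200 = 9.1896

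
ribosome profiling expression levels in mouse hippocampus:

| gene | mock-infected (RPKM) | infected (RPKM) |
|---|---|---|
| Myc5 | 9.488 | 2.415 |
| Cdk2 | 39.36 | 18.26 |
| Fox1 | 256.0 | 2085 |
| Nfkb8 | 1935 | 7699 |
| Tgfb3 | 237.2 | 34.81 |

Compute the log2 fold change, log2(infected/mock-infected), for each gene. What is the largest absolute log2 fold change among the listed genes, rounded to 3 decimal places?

log2(2.415/9.488) = -1.974  (Myc5)
log2(18.26/39.36) = -1.108  (Cdk2)
log2(2085/256.0) = 3.026  (Fox1)
log2(7699/1935) = 1.992  (Nfkb8)
log2(34.81/237.2) = -2.769  (Tgfb3)
The largest magnitude belongs to Fox1.

3.026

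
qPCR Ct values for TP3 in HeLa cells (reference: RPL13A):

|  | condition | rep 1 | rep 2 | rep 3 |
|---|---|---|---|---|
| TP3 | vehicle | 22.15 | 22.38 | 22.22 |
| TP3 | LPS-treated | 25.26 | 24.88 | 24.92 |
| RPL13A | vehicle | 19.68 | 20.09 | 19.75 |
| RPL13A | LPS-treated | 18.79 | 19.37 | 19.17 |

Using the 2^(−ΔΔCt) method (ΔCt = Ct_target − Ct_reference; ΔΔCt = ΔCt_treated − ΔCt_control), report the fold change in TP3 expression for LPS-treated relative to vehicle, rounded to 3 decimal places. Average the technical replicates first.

0.088

Mean Ct: TP3 vehicle 22.250; TP3 LPS-treated 25.020; RPL13A vehicle 19.840; RPL13A LPS-treated 19.110
ΔCt(vehicle) = 22.250 − 19.840 = 2.410
ΔCt(LPS-treated) = 25.020 − 19.110 = 5.910
ΔΔCt = 5.910 − 2.410 = 3.500
Fold change = 2^(−3.500) = 0.0884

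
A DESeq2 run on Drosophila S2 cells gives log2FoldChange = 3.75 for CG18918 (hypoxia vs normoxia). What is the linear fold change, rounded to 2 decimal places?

13.45

Fold change = 2^(3.75) = 13.454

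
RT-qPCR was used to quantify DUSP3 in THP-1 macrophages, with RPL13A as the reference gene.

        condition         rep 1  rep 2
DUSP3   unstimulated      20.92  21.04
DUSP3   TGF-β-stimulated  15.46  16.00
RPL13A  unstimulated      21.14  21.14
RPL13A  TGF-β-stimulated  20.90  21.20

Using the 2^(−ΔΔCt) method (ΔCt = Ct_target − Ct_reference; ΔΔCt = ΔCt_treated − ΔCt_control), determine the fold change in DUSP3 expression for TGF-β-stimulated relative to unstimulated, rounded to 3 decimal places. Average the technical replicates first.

35.753

Mean Ct: DUSP3 unstimulated 20.980; DUSP3 TGF-β-stimulated 15.730; RPL13A unstimulated 21.140; RPL13A TGF-β-stimulated 21.050
ΔCt(unstimulated) = 20.980 − 21.140 = -0.160
ΔCt(TGF-β-stimulated) = 15.730 − 21.050 = -5.320
ΔΔCt = -5.320 − (-0.160) = -5.160
Fold change = 2^(−(-5.160)) = 2^5.160 = 35.7532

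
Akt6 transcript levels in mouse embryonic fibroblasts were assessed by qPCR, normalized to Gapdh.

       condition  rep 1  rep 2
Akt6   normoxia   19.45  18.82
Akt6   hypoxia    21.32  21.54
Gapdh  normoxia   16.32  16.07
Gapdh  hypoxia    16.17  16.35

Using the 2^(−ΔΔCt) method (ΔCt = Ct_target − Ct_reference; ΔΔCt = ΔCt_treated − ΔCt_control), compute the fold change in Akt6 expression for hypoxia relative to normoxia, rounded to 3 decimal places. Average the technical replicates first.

0.213

Mean Ct: Akt6 normoxia 19.135; Akt6 hypoxia 21.430; Gapdh normoxia 16.195; Gapdh hypoxia 16.260
ΔCt(normoxia) = 19.135 − 16.195 = 2.940
ΔCt(hypoxia) = 21.430 − 16.260 = 5.170
ΔΔCt = 5.170 − 2.940 = 2.230
Fold change = 2^(−2.230) = 0.2132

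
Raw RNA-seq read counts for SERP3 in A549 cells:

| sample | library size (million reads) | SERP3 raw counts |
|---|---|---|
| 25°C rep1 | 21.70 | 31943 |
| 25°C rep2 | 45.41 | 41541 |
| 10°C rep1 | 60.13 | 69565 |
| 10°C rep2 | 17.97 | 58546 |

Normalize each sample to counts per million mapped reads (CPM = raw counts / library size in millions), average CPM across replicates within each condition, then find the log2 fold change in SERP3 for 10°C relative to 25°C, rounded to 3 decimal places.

CPM(25°C rep1) = 31943 / 21.70 = 1472.0276
CPM(25°C rep2) = 41541 / 45.41 = 914.7985
CPM(10°C rep1) = 69565 / 60.13 = 1156.9100
CPM(10°C rep2) = 58546 / 17.97 = 3257.9855
mean CPM(25°C) = 1193.4131; mean CPM(10°C) = 2207.4478
Fold change = 2207.4478 / 1193.4131 = 1.84969
log2(1.84969) = 0.8873

0.887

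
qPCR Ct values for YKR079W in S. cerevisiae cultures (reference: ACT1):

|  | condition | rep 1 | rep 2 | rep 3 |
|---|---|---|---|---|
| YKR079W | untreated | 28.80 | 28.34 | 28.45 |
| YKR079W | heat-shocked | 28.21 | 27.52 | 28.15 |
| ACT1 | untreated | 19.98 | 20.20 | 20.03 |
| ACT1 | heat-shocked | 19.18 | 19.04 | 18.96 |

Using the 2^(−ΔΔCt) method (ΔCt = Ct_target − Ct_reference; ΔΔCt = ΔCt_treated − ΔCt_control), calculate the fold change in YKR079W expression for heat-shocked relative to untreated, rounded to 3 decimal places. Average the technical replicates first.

Mean Ct: YKR079W untreated 28.530; YKR079W heat-shocked 27.960; ACT1 untreated 20.070; ACT1 heat-shocked 19.060
ΔCt(untreated) = 28.530 − 20.070 = 8.460
ΔCt(heat-shocked) = 27.960 − 19.060 = 8.900
ΔΔCt = 8.900 − 8.460 = 0.440
Fold change = 2^(−0.440) = 0.7371

0.737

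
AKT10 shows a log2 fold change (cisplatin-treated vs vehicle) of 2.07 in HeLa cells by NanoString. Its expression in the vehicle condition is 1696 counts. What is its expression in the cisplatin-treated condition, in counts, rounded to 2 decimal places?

Fold change = 2^(2.07) = 4.1989
cisplatin-treated expression = 1696 × 4.1989 = 7121.28

7121.28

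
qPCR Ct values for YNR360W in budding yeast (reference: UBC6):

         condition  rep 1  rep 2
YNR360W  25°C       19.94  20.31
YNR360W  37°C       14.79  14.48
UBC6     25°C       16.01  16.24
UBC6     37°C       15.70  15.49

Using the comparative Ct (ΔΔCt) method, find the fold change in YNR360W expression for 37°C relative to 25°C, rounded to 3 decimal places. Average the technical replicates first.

31.125

Mean Ct: YNR360W 25°C 20.125; YNR360W 37°C 14.635; UBC6 25°C 16.125; UBC6 37°C 15.595
ΔCt(25°C) = 20.125 − 16.125 = 4.000
ΔCt(37°C) = 14.635 − 15.595 = -0.960
ΔΔCt = -0.960 − 4.000 = -4.960
Fold change = 2^(−(-4.960)) = 2^4.960 = 31.1250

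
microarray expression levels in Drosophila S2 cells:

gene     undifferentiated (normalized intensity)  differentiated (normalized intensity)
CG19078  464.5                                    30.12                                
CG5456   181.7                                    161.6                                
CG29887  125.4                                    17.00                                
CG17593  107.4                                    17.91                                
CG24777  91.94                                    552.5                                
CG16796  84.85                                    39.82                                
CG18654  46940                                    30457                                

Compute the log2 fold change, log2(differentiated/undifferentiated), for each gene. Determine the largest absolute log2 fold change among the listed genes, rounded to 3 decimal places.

3.947

log2(30.12/464.5) = -3.947  (CG19078)
log2(161.6/181.7) = -0.169  (CG5456)
log2(17.00/125.4) = -2.883  (CG29887)
log2(17.91/107.4) = -2.584  (CG17593)
log2(552.5/91.94) = 2.587  (CG24777)
log2(39.82/84.85) = -1.091  (CG16796)
log2(30457/46940) = -0.624  (CG18654)
The largest magnitude belongs to CG19078.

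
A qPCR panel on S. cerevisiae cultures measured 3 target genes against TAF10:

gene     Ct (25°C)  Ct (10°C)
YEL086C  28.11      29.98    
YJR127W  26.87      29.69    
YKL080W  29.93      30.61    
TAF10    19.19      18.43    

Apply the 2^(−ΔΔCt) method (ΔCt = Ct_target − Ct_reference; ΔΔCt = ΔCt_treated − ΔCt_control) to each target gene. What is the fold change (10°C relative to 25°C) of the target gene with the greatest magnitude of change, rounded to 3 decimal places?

YEL086C: ΔΔCt = (29.98−18.43) − (28.11−19.19) = 11.55 − 8.92 = 2.63; fold change = 2^-2.63 = 0.162
YJR127W: ΔΔCt = (29.69−18.43) − (26.87−19.19) = 11.26 − 7.68 = 3.58; fold change = 2^-3.58 = 0.084
YKL080W: ΔΔCt = (30.61−18.43) − (29.93−19.19) = 12.18 − 10.74 = 1.44; fold change = 2^-1.44 = 0.369
YJR127W has the largest |ΔΔCt| = 3.58.

0.084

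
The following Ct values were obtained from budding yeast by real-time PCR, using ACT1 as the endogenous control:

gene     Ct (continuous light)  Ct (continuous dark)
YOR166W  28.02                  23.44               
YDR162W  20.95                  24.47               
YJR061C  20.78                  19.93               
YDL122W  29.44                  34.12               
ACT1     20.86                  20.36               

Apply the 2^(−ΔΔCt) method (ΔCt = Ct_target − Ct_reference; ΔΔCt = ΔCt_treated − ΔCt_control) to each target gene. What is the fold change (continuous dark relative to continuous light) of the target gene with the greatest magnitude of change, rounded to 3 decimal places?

0.028

YOR166W: ΔΔCt = (23.44−20.36) − (28.02−20.86) = 3.08 − 7.16 = -4.08; fold change = 2^4.08 = 16.912
YDR162W: ΔΔCt = (24.47−20.36) − (20.95−20.86) = 4.11 − 0.09 = 4.02; fold change = 2^-4.02 = 0.062
YJR061C: ΔΔCt = (19.93−20.36) − (20.78−20.86) = -0.43 − (-0.08) = -0.35; fold change = 2^0.35 = 1.275
YDL122W: ΔΔCt = (34.12−20.36) − (29.44−20.86) = 13.76 − 8.58 = 5.18; fold change = 2^-5.18 = 0.028
YDL122W has the largest |ΔΔCt| = 5.18.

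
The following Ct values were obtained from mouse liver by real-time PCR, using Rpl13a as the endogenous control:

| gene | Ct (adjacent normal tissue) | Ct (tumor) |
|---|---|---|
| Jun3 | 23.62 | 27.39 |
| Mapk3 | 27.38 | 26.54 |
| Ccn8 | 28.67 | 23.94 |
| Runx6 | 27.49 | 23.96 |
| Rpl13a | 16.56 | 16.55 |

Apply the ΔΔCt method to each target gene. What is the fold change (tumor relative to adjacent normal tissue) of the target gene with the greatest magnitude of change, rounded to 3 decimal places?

26.355

Jun3: ΔΔCt = (27.39−16.55) − (23.62−16.56) = 10.84 − 7.06 = 3.78; fold change = 2^-3.78 = 0.073
Mapk3: ΔΔCt = (26.54−16.55) − (27.38−16.56) = 9.99 − 10.82 = -0.83; fold change = 2^0.83 = 1.778
Ccn8: ΔΔCt = (23.94−16.55) − (28.67−16.56) = 7.39 − 12.11 = -4.72; fold change = 2^4.72 = 26.355
Runx6: ΔΔCt = (23.96−16.55) − (27.49−16.56) = 7.41 − 10.93 = -3.52; fold change = 2^3.52 = 11.472
Ccn8 has the largest |ΔΔCt| = 4.72.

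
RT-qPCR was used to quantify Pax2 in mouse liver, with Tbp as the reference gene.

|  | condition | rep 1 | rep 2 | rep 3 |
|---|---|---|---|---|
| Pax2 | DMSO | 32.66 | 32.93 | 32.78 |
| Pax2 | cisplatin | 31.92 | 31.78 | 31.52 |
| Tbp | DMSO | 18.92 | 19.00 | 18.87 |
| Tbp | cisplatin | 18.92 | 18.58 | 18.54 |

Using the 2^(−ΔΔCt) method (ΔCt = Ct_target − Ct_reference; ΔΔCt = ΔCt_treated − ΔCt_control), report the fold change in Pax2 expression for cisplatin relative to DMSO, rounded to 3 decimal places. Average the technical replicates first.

1.741

Mean Ct: Pax2 DMSO 32.790; Pax2 cisplatin 31.740; Tbp DMSO 18.930; Tbp cisplatin 18.680
ΔCt(DMSO) = 32.790 − 18.930 = 13.860
ΔCt(cisplatin) = 31.740 − 18.680 = 13.060
ΔΔCt = 13.060 − 13.860 = -0.800
Fold change = 2^(−(-0.800)) = 2^0.800 = 1.7411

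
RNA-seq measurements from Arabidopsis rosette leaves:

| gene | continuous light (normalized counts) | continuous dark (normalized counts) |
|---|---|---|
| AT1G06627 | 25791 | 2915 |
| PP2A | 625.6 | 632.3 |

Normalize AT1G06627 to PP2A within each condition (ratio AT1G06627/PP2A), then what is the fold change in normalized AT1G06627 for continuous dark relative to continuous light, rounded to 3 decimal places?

0.112

AT1G06627/PP2A (continuous light) = 25791 / 625.6 = 41.226
AT1G06627/PP2A (continuous dark) = 2915 / 632.3 = 4.6102
Fold change = 4.6102 / 41.226 = 0.1118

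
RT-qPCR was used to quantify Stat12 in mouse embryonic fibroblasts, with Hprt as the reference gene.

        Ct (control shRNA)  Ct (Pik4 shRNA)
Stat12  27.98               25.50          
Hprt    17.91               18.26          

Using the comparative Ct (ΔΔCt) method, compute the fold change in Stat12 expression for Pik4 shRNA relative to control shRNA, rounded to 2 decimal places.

ΔCt(control shRNA) = 27.980 − 17.910 = 10.070
ΔCt(Pik4 shRNA) = 25.500 − 18.260 = 7.240
ΔΔCt = 7.240 − 10.070 = -2.830
Fold change = 2^(−(-2.830)) = 2^2.830 = 7.111

7.11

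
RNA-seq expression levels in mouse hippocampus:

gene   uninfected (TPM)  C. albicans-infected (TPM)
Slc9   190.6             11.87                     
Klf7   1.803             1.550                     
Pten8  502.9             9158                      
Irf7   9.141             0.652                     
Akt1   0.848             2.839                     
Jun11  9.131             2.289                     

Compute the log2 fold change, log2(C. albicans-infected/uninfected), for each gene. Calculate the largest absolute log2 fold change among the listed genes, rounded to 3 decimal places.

log2(11.87/190.6) = -4.005  (Slc9)
log2(1.550/1.803) = -0.218  (Klf7)
log2(9158/502.9) = 4.187  (Pten8)
log2(0.652/9.141) = -3.809  (Irf7)
log2(2.839/0.848) = 1.743  (Akt1)
log2(2.289/9.131) = -1.996  (Jun11)
The largest magnitude belongs to Pten8.

4.187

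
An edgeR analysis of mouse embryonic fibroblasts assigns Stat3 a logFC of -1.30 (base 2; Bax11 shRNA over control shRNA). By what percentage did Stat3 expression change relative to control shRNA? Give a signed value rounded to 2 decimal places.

Fold change = 2^(-1.30) = 0.4061
Percent change = (FC − 1) × 100% = (0.4061 − 1) × 100 = -59.39%

-59.39%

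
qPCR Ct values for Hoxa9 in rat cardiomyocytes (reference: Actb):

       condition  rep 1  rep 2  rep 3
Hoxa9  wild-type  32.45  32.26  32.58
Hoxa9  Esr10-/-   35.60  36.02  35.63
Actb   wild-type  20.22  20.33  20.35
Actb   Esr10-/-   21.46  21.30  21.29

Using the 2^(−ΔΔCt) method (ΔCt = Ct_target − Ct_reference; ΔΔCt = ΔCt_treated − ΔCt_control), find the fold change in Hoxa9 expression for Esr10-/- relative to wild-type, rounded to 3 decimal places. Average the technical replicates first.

0.207

Mean Ct: Hoxa9 wild-type 32.430; Hoxa9 Esr10-/- 35.750; Actb wild-type 20.300; Actb Esr10-/- 21.350
ΔCt(wild-type) = 32.430 − 20.300 = 12.130
ΔCt(Esr10-/-) = 35.750 − 21.350 = 14.400
ΔΔCt = 14.400 − 12.130 = 2.270
Fold change = 2^(−2.270) = 0.2073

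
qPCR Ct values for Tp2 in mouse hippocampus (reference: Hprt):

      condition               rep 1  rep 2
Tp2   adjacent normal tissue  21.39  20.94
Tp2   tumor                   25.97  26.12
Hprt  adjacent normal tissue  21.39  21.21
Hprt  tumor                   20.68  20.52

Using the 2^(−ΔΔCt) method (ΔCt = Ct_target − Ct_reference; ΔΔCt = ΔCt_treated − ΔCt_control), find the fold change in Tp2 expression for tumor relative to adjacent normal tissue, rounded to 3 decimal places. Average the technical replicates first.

0.021

Mean Ct: Tp2 adjacent normal tissue 21.165; Tp2 tumor 26.045; Hprt adjacent normal tissue 21.300; Hprt tumor 20.600
ΔCt(adjacent normal tissue) = 21.165 − 21.300 = -0.135
ΔCt(tumor) = 26.045 − 20.600 = 5.445
ΔΔCt = 5.445 − (-0.135) = 5.580
Fold change = 2^(−5.580) = 0.0209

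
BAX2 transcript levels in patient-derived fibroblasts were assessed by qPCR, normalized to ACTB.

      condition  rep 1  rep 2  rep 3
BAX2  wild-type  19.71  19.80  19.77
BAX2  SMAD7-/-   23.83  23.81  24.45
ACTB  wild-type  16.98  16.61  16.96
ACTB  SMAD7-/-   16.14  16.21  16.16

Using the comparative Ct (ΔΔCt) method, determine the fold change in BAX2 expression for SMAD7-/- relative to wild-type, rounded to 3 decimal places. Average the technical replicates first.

0.032

Mean Ct: BAX2 wild-type 19.760; BAX2 SMAD7-/- 24.030; ACTB wild-type 16.850; ACTB SMAD7-/- 16.170
ΔCt(wild-type) = 19.760 − 16.850 = 2.910
ΔCt(SMAD7-/-) = 24.030 − 16.170 = 7.860
ΔΔCt = 7.860 − 2.910 = 4.950
Fold change = 2^(−4.950) = 0.0324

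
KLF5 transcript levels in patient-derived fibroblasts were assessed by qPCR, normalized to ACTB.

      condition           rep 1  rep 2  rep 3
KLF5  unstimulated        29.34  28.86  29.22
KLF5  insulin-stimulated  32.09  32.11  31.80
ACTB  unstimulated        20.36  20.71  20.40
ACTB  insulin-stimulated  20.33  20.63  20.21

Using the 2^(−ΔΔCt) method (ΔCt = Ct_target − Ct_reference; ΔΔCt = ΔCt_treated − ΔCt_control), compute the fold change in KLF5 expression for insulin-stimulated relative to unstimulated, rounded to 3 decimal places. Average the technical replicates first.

0.129

Mean Ct: KLF5 unstimulated 29.140; KLF5 insulin-stimulated 32.000; ACTB unstimulated 20.490; ACTB insulin-stimulated 20.390
ΔCt(unstimulated) = 29.140 − 20.490 = 8.650
ΔCt(insulin-stimulated) = 32.000 − 20.390 = 11.610
ΔΔCt = 11.610 − 8.650 = 2.960
Fold change = 2^(−2.960) = 0.1285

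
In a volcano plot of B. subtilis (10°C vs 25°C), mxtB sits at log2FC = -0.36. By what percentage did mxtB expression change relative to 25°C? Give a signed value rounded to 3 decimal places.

Fold change = 2^(-0.36) = 0.7792
Percent change = (FC − 1) × 100% = (0.7792 − 1) × 100 = -22.084%

-22.084%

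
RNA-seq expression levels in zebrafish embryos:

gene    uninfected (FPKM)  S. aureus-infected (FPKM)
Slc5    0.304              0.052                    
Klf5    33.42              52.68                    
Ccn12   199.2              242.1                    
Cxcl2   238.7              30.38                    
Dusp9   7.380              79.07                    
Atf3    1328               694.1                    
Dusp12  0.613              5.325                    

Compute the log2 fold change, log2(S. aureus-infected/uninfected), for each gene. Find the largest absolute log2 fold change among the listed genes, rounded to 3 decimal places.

3.421

log2(0.052/0.304) = -2.547  (Slc5)
log2(52.68/33.42) = 0.657  (Klf5)
log2(242.1/199.2) = 0.281  (Ccn12)
log2(30.38/238.7) = -2.974  (Cxcl2)
log2(79.07/7.380) = 3.421  (Dusp9)
log2(694.1/1328) = -0.936  (Atf3)
log2(5.325/0.613) = 3.119  (Dusp12)
The largest magnitude belongs to Dusp9.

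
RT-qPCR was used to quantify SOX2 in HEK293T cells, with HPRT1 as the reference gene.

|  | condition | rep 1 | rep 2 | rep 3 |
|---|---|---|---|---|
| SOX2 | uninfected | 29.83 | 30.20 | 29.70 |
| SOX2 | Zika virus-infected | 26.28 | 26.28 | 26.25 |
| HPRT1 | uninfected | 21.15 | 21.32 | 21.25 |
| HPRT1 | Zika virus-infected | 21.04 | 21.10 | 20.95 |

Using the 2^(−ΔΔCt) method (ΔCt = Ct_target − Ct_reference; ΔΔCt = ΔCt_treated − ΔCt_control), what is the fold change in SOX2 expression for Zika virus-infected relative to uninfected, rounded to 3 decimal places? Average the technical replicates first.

Mean Ct: SOX2 uninfected 29.910; SOX2 Zika virus-infected 26.270; HPRT1 uninfected 21.240; HPRT1 Zika virus-infected 21.030
ΔCt(uninfected) = 29.910 − 21.240 = 8.670
ΔCt(Zika virus-infected) = 26.270 − 21.030 = 5.240
ΔΔCt = 5.240 − 8.670 = -3.430
Fold change = 2^(−(-3.430)) = 2^3.430 = 10.7779

10.778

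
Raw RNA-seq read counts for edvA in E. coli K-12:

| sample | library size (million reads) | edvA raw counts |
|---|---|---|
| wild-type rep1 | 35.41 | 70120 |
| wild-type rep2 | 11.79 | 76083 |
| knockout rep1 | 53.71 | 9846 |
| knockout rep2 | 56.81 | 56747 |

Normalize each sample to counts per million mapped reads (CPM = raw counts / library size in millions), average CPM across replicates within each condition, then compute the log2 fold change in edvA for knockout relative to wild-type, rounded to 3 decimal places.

-2.835

CPM(wild-type rep1) = 70120 / 35.41 = 1980.2316
CPM(wild-type rep2) = 76083 / 11.79 = 6453.1807
CPM(knockout rep1) = 9846 / 53.71 = 183.3178
CPM(knockout rep2) = 56747 / 56.81 = 998.8910
mean CPM(wild-type) = 4216.7061; mean CPM(knockout) = 591.1044
Fold change = 591.1044 / 4216.7061 = 0.14018
log2(0.14018) = -2.8346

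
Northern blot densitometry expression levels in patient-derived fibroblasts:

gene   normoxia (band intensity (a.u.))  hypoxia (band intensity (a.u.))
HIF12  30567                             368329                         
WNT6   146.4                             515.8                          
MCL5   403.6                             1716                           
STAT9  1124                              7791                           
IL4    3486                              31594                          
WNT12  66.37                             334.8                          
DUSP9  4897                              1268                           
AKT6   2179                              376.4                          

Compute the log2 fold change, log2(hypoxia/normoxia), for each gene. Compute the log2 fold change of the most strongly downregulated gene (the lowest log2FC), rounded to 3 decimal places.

-2.533

log2(368329/30567) = 3.591  (HIF12)
log2(515.8/146.4) = 1.817  (WNT6)
log2(1716/403.6) = 2.088  (MCL5)
log2(7791/1124) = 2.793  (STAT9)
log2(31594/3486) = 3.180  (IL4)
log2(334.8/66.37) = 2.335  (WNT12)
log2(1268/4897) = -1.949  (DUSP9)
log2(376.4/2179) = -2.533  (AKT6)
AKT6 is most strongly downregulated.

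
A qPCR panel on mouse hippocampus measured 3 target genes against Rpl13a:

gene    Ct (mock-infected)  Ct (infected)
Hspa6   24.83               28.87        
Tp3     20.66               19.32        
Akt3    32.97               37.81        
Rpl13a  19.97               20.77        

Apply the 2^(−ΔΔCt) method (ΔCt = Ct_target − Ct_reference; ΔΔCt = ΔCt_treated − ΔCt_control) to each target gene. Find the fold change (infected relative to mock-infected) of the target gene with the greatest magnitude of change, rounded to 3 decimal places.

Hspa6: ΔΔCt = (28.87−20.77) − (24.83−19.97) = 8.10 − 4.86 = 3.24; fold change = 2^-3.24 = 0.106
Tp3: ΔΔCt = (19.32−20.77) − (20.66−19.97) = -1.45 − 0.69 = -2.14; fold change = 2^2.14 = 4.408
Akt3: ΔΔCt = (37.81−20.77) − (32.97−19.97) = 17.04 − 13.00 = 4.04; fold change = 2^-4.04 = 0.061
Akt3 has the largest |ΔΔCt| = 4.04.

0.061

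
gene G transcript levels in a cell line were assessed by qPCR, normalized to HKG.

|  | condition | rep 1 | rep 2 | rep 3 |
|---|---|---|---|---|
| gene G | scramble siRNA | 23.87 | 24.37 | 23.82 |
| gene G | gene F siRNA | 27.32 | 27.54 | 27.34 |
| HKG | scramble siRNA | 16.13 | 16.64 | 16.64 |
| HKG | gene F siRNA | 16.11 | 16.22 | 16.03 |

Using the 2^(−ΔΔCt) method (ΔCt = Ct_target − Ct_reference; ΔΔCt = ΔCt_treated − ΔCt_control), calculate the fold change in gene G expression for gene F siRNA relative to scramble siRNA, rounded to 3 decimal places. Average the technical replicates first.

Mean Ct: gene G scramble siRNA 24.020; gene G gene F siRNA 27.400; HKG scramble siRNA 16.470; HKG gene F siRNA 16.120
ΔCt(scramble siRNA) = 24.020 − 16.470 = 7.550
ΔCt(gene F siRNA) = 27.400 − 16.120 = 11.280
ΔΔCt = 11.280 − 7.550 = 3.730
Fold change = 2^(−3.730) = 0.0754

0.075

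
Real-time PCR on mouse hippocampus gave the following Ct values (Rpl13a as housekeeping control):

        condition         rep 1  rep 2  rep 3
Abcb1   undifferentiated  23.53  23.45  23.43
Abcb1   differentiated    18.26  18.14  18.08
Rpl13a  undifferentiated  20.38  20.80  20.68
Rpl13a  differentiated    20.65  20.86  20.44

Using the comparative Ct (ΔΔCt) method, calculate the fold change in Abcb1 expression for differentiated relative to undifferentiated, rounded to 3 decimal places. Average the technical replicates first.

Mean Ct: Abcb1 undifferentiated 23.470; Abcb1 differentiated 18.160; Rpl13a undifferentiated 20.620; Rpl13a differentiated 20.650
ΔCt(undifferentiated) = 23.470 − 20.620 = 2.850
ΔCt(differentiated) = 18.160 − 20.650 = -2.490
ΔΔCt = -2.490 − 2.850 = -5.340
Fold change = 2^(−(-5.340)) = 2^5.340 = 40.5042

40.504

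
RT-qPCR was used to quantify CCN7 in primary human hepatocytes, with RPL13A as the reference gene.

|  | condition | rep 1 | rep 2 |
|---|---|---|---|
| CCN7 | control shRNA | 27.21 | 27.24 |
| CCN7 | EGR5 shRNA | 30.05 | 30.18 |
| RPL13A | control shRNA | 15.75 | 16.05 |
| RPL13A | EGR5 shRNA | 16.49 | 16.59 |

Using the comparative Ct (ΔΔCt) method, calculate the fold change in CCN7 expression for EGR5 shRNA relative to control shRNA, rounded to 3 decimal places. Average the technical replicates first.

0.210

Mean Ct: CCN7 control shRNA 27.225; CCN7 EGR5 shRNA 30.115; RPL13A control shRNA 15.900; RPL13A EGR5 shRNA 16.540
ΔCt(control shRNA) = 27.225 − 15.900 = 11.325
ΔCt(EGR5 shRNA) = 30.115 − 16.540 = 13.575
ΔΔCt = 13.575 − 11.325 = 2.250
Fold change = 2^(−2.250) = 0.2102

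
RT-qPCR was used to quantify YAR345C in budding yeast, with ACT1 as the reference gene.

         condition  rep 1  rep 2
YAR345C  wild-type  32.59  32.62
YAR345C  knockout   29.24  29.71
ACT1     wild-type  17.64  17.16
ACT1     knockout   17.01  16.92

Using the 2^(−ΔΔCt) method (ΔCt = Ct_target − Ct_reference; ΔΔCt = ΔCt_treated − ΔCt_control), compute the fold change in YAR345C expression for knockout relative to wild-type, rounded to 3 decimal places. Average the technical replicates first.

Mean Ct: YAR345C wild-type 32.605; YAR345C knockout 29.475; ACT1 wild-type 17.400; ACT1 knockout 16.965
ΔCt(wild-type) = 32.605 − 17.400 = 15.205
ΔCt(knockout) = 29.475 − 16.965 = 12.510
ΔΔCt = 12.510 − 15.205 = -2.695
Fold change = 2^(−(-2.695)) = 2^2.695 = 6.4755

6.476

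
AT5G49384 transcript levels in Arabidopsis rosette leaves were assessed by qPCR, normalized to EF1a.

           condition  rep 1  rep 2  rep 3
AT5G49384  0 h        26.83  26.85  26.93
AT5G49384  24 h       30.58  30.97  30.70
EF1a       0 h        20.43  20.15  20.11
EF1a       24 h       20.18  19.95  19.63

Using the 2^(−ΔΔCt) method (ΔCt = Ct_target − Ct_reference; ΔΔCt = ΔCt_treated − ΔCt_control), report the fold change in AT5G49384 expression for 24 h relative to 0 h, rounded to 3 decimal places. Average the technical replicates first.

Mean Ct: AT5G49384 0 h 26.870; AT5G49384 24 h 30.750; EF1a 0 h 20.230; EF1a 24 h 19.920
ΔCt(0 h) = 26.870 − 20.230 = 6.640
ΔCt(24 h) = 30.750 − 19.920 = 10.830
ΔΔCt = 10.830 − 6.640 = 4.190
Fold change = 2^(−4.190) = 0.0548

0.055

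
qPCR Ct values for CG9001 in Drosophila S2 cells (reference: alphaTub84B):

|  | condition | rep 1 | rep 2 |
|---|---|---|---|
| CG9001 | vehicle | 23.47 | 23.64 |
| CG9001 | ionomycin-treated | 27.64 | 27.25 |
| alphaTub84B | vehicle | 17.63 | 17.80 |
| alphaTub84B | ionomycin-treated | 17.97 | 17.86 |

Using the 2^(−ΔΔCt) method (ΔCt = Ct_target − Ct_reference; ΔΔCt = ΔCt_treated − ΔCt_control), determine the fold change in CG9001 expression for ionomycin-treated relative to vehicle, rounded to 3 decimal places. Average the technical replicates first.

0.077

Mean Ct: CG9001 vehicle 23.555; CG9001 ionomycin-treated 27.445; alphaTub84B vehicle 17.715; alphaTub84B ionomycin-treated 17.915
ΔCt(vehicle) = 23.555 − 17.715 = 5.840
ΔCt(ionomycin-treated) = 27.445 − 17.915 = 9.530
ΔΔCt = 9.530 − 5.840 = 3.690
Fold change = 2^(−3.690) = 0.0775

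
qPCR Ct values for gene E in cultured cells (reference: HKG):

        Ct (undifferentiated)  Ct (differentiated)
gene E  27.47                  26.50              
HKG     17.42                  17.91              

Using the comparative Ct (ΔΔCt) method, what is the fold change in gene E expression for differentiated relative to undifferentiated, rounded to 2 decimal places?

2.75

ΔCt(undifferentiated) = 27.470 − 17.420 = 10.050
ΔCt(differentiated) = 26.500 − 17.910 = 8.590
ΔΔCt = 8.590 − 10.050 = -1.460
Fold change = 2^(−(-1.460)) = 2^1.460 = 2.751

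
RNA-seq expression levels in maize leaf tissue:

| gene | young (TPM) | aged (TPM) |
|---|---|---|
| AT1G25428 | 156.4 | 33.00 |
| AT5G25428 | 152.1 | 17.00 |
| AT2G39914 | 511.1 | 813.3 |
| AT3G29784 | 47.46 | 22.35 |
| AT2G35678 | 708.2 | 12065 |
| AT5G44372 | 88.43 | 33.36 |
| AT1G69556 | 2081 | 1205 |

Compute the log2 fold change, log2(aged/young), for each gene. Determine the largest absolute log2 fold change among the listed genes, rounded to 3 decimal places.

log2(33.00/156.4) = -2.245  (AT1G25428)
log2(17.00/152.1) = -3.161  (AT5G25428)
log2(813.3/511.1) = 0.670  (AT2G39914)
log2(22.35/47.46) = -1.086  (AT3G29784)
log2(12065/708.2) = 4.091  (AT2G35678)
log2(33.36/88.43) = -1.406  (AT5G44372)
log2(1205/2081) = -0.788  (AT1G69556)
The largest magnitude belongs to AT2G35678.

4.091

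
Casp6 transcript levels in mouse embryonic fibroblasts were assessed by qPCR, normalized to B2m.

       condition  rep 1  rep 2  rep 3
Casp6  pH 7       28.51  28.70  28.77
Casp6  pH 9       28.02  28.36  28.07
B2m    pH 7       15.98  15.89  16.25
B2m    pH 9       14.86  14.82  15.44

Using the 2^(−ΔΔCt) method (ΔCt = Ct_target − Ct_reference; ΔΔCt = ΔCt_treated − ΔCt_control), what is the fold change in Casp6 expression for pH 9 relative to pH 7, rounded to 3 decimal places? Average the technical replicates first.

Mean Ct: Casp6 pH 7 28.660; Casp6 pH 9 28.150; B2m pH 7 16.040; B2m pH 9 15.040
ΔCt(pH 7) = 28.660 − 16.040 = 12.620
ΔCt(pH 9) = 28.150 − 15.040 = 13.110
ΔΔCt = 13.110 − 12.620 = 0.490
Fold change = 2^(−0.490) = 0.7120

0.712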